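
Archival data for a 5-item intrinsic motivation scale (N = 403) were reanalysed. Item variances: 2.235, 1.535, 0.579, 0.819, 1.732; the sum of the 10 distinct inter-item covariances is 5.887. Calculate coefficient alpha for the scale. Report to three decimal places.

coefficient alpha = 0.788

ΣVar(i) = 2.235 + 1.535 + 0.579 + 0.819 + 1.732 = 6.900
Sum of distinct covariances = 5.887
σ²_total = ΣVar(i) + 2·Σcov = 6.900 + 2 × 5.887 = 18.674
α = (5/4)·(1 − 6.900/18.674) = 0.788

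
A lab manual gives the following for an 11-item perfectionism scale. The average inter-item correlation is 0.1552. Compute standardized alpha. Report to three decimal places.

standardized alpha = 0.669

Standardized α = k·r̄ / (1 + (k−1)·r̄) = 11 × 0.1552 / (1 + 10 × 0.1552)
  = 1.7072 / 2.5520 = 0.669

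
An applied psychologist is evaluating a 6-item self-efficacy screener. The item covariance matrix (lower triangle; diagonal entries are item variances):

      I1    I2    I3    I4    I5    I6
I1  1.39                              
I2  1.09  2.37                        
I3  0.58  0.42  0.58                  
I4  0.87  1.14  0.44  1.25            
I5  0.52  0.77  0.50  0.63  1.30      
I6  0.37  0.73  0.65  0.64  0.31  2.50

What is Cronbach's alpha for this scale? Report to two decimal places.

sum of item variances = 1.39 + 2.37 + 0.58 + 1.25 + 1.30 + 2.50 = 9.39
Σ_{i<j} σ_ij = 9.66
total variance = 9.39 + 2 × 9.66 = 28.71
α = (k/(k−1))·(1 − sum of item variances/total variance) = (6/5)·(1 − 9.39/28.71) = 0.81

Cronbach's alpha = 0.81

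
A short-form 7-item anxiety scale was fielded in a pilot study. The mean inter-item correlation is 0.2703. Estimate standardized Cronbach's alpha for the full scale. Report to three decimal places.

standardized Cronbach's alpha = 0.722

Standardized α = k·r̄ / (1 + (k−1)·r̄) = 7 × 0.2703 / (1 + 6 × 0.2703)
  = 1.8921 / 2.6218 = 0.722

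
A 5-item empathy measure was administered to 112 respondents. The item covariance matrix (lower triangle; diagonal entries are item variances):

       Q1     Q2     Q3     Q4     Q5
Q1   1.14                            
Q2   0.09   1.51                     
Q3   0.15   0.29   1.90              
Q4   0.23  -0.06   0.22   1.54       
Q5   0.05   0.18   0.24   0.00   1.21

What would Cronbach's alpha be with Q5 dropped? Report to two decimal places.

Cronbach's alpha = 0.31

Remaining items: Q1, Q2, Q3, Q4 (k = 4).
sum of item variances = 1.14 + 1.51 + 1.90 + 1.54 = 6.09
Var(T) = 6.09 + 2 × 0.92 = 7.93
α (item deleted) = (4/3)·(1 − 6.09/7.93) = 0.31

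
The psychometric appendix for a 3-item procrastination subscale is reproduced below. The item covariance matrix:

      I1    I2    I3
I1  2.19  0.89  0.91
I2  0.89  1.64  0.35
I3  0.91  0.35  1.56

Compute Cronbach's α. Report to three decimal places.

Σσᵢ² = 2.19 + 1.64 + 1.56 = 5.39
Sum of the distinct covariances = 2.15
σ²_total = 5.39 + 2 × 2.15 = 9.69
α = (k/(k−1))·(1 − Σσᵢ²/σ²_total) = (3/2)·(1 − 5.39/9.69) = 0.666

α = 0.666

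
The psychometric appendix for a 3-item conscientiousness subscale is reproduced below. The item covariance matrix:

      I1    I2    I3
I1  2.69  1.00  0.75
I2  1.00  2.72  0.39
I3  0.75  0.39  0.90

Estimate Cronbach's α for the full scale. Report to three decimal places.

Σσᵢ² = 2.69 + 2.72 + 0.90 = 6.31
Sum of off-diagonal covariances = 2.14
σ²_total = 6.31 + 2 × 2.14 = 10.59
α = (k/(k−1))·(1 − Σσᵢ²/σ²_total) = (3/2)·(1 − 6.31/10.59) = 0.606

Cronbach's α = 0.606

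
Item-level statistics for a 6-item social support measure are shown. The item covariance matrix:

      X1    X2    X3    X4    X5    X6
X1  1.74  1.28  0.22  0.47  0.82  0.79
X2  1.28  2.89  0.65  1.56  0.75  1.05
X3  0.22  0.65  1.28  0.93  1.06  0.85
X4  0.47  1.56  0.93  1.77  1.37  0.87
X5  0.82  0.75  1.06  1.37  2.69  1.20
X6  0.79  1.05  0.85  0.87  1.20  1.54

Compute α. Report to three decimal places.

sum of item variances = 1.74 + 2.89 + 1.28 + 1.77 + 2.69 + 1.54 = 11.91
Σ_{i<j} σ_ij = 13.87
σ²_T = 11.91 + 2 × 13.87 = 39.65
α = (k/(k−1))·(1 − sum of item variances/σ²_T) = (6/5)·(1 − 11.91/39.65) = 0.840

α = 0.840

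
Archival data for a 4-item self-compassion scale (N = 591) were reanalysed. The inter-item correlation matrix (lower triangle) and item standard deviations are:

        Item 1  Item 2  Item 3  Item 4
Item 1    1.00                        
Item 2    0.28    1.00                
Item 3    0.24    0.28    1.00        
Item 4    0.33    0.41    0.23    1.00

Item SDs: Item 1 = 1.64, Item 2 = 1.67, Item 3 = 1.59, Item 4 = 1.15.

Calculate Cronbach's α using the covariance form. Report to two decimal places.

Σσ²ᵢ = 1.64² + 1.67² + 1.59² + 1.15² = 9.3291
Covariances σ_ij = r_ij · s_i · s_j:
  σ(Item 1,Item 2) = 0.28 × 1.64 × 1.67 = 0.7669
  σ(Item 1,Item 3) = 0.24 × 1.64 × 1.59 = 0.6258
  σ(Item 1,Item 4) = 0.33 × 1.64 × 1.15 = 0.6224
  σ(Item 2,Item 3) = 0.28 × 1.67 × 1.59 = 0.7435
  σ(Item 2,Item 4) = 0.41 × 1.67 × 1.15 = 0.7874
  σ(Item 3,Item 4) = 0.23 × 1.59 × 1.15 = 0.4206
σ²_T = Σσ²ᵢ + 2·Σσ_ij = 9.3291 + 2 × 3.9666 = 17.2623
α = (4/3)·(1 − 9.3291/17.2623) = 0.61

Cronbach's α = 0.61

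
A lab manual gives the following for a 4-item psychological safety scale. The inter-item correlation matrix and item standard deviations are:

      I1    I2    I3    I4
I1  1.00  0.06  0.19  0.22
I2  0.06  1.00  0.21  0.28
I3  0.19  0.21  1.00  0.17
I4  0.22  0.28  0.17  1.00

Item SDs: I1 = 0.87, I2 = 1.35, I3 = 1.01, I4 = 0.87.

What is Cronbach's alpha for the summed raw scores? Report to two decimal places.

Σσ²ᵢ = 0.87² + 1.35² + 1.01² + 0.87² = 4.3564
Covariances σ_ij = r_ij · s_i · s_j:
  σ(I1,I2) = 0.06 × 0.87 × 1.35 = 0.0705
  σ(I1,I3) = 0.19 × 0.87 × 1.01 = 0.1670
  σ(I1,I4) = 0.22 × 0.87 × 0.87 = 0.1665
  σ(I2,I3) = 0.21 × 1.35 × 1.01 = 0.2863
  σ(I2,I4) = 0.28 × 1.35 × 0.87 = 0.3289
  σ(I3,I4) = 0.17 × 1.01 × 0.87 = 0.1494
σ²_T = Σσ²ᵢ + 2·Σσ_ij = 4.3564 + 2 × 1.1686 = 6.6936
α = (4/3)·(1 − 4.3564/6.6936) = 0.47

α = 0.47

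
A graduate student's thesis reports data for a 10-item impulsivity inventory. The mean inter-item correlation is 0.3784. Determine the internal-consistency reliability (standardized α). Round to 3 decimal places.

α = 0.859

Standardized α = k·r̄ / (1 + (k−1)·r̄) = 10 × 0.3784 / (1 + 9 × 0.3784)
  = 3.7840 / 4.4056 = 0.859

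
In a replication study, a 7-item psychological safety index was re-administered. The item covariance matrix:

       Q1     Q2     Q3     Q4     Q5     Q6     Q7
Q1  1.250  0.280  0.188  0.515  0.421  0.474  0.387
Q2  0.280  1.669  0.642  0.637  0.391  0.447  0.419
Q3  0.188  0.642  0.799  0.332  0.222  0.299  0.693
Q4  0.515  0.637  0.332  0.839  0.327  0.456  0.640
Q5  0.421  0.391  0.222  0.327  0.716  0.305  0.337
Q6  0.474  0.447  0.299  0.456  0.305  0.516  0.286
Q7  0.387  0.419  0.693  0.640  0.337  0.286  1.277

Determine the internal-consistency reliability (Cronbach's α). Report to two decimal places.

α = 0.83

sum of item variances = 1.250 + 1.669 + 0.799 + 0.839 + 0.716 + 0.516 + 1.277 = 7.066
Sum of the distinct covariances = 8.698
σ²_total = 7.066 + 2 × 8.698 = 24.462
α = (k/(k−1))·(1 − sum of item variances/σ²_total) = (7/6)·(1 − 7.066/24.462) = 0.83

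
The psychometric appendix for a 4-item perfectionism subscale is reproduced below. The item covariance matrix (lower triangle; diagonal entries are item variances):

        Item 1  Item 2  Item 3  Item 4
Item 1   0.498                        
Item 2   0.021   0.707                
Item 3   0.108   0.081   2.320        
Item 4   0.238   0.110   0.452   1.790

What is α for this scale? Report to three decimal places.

Σσ²ᵢ = 0.498 + 0.707 + 2.320 + 1.790 = 5.315
Sum of the distinct covariances = 1.010
total variance = 5.315 + 2 × 1.010 = 7.335
α = (k/(k−1))·(1 − Σσ²ᵢ/total variance) = (4/3)·(1 − 5.315/7.335) = 0.367

α = 0.367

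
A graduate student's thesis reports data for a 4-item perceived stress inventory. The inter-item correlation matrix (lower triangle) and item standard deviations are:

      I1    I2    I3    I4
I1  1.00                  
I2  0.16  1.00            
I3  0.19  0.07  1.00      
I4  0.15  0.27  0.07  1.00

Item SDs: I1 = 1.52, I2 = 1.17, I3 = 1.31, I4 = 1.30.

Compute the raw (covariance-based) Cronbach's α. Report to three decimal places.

α = 0.414

Σσ²ᵢ = 1.52² + 1.17² + 1.31² + 1.30² = 7.0854
Covariances σ_ij = r_ij · s_i · s_j:
  σ(I1,I2) = 0.16 × 1.52 × 1.17 = 0.2845
  σ(I1,I3) = 0.19 × 1.52 × 1.31 = 0.3783
  σ(I1,I4) = 0.15 × 1.52 × 1.30 = 0.2964
  σ(I2,I3) = 0.07 × 1.17 × 1.31 = 0.1073
  σ(I2,I4) = 0.27 × 1.17 × 1.30 = 0.4107
  σ(I3,I4) = 0.07 × 1.31 × 1.30 = 0.1192
σ²_T = Σσ²ᵢ + 2·Σσ_ij = 7.0854 + 2 × 1.5964 = 10.2782
α = (4/3)·(1 − 7.0854/10.2782) = 0.414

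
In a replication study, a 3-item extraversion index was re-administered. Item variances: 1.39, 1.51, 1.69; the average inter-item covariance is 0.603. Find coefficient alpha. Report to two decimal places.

α = 0.66

Σσᵢ² = 1.39 + 1.51 + 1.69 = 4.59
Sum of the 3 distinct covariances = 3 × 0.603 = 1.809
total variance = Σσᵢ² + 2·Σcov = 4.59 + 2 × 1.809 = 8.208
α = (3/2)·(1 − 4.59/8.208) = 0.66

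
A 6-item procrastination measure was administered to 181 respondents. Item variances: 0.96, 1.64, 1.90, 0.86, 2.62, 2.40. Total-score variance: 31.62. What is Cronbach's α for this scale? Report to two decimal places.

Σσᵢ² = 0.96 + 1.64 + 1.90 + 0.86 + 2.62 + 2.40 = 10.38
α = (k/(k−1))·(1 − Σσᵢ²/σ²_total) = (6/5)·(1 − 10.38/31.62) = 0.81

Cronbach's α = 0.81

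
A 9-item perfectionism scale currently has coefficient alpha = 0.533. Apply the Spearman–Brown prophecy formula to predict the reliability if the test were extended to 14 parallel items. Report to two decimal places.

predicted reliability = 0.64

Length factor m = 14/9 = 1.5556
α' = m·α / (1 + (m−1)·α)
   = 14/9 × 0.533 / (1 + (14/9 − 1) × 0.533)
   = 0.8291 / 1.2961 = 0.64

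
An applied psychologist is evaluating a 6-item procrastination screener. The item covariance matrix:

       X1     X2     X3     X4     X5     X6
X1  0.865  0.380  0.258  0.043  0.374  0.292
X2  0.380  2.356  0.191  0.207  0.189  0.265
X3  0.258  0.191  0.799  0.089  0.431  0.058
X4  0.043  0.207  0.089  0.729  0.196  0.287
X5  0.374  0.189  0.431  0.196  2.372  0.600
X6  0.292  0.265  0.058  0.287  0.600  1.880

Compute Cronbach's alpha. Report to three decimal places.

Cronbach's alpha = 0.554

Σσ²ᵢ = 0.865 + 2.356 + 0.799 + 0.729 + 2.372 + 1.880 = 9.001
Sum of off-diagonal covariances = 3.860
Var(T) = 9.001 + 2 × 3.860 = 16.721
α = (k/(k−1))·(1 − Σσ²ᵢ/Var(T)) = (6/5)·(1 − 9.001/16.721) = 0.554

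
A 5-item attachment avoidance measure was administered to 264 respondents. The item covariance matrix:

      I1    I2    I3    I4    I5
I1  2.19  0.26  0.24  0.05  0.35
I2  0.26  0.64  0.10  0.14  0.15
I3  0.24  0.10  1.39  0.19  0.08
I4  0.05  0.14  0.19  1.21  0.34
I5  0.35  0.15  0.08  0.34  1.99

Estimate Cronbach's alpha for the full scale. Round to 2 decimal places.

Σσ²ᵢ = 2.19 + 0.64 + 1.39 + 1.21 + 1.99 = 7.42
Sum of off-diagonal covariances = 1.90
σ²_T = 7.42 + 2 × 1.90 = 11.22
α = (k/(k−1))·(1 − Σσ²ᵢ/σ²_T) = (5/4)·(1 − 7.42/11.22) = 0.42

α = 0.42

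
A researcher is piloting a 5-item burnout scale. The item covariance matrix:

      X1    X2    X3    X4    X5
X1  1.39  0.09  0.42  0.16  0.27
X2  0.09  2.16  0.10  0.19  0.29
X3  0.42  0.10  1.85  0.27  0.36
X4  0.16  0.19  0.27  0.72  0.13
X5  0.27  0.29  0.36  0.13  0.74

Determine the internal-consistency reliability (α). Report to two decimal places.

α = 0.50

Σσ²ᵢ = 1.39 + 2.16 + 1.85 + 0.72 + 0.74 = 6.86
Sum of off-diagonal covariances = 2.28
total variance = 6.86 + 2 × 2.28 = 11.42
α = (k/(k−1))·(1 − Σσ²ᵢ/total variance) = (5/4)·(1 − 6.86/11.42) = 0.50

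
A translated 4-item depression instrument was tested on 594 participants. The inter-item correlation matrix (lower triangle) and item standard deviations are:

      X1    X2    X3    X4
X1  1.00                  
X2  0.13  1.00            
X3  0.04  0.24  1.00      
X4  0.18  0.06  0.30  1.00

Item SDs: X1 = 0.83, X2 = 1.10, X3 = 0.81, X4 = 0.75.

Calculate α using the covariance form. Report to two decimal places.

Σσ²ᵢ = 0.83² + 1.10² + 0.81² + 0.75² = 3.1175
Covariances σ_ij = r_ij · s_i · s_j:
  σ(X1,X2) = 0.13 × 0.83 × 1.10 = 0.1187
  σ(X1,X3) = 0.04 × 0.83 × 0.81 = 0.0269
  σ(X1,X4) = 0.18 × 0.83 × 0.75 = 0.1120
  σ(X2,X3) = 0.24 × 1.10 × 0.81 = 0.2138
  σ(X2,X4) = 0.06 × 1.10 × 0.75 = 0.0495
  σ(X3,X4) = 0.30 × 0.81 × 0.75 = 0.1822
σ²_T = Σσ²ᵢ + 2·Σσ_ij = 3.1175 + 2 × 0.7031 = 4.5237
α = (4/3)·(1 − 3.1175/4.5237) = 0.41

α = 0.41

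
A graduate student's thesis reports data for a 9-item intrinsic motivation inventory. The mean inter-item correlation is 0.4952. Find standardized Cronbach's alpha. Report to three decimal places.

α = 0.898

Standardized α = k·r̄ / (1 + (k−1)·r̄) = 9 × 0.4952 / (1 + 8 × 0.4952)
  = 4.4568 / 4.9616 = 0.898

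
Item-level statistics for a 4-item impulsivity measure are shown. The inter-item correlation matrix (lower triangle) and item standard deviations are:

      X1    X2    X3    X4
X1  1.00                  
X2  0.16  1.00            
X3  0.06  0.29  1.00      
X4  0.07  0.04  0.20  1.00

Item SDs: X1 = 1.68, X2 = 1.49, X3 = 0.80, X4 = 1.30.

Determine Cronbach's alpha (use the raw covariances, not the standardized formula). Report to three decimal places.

α = 0.341

Σσ²ᵢ = 1.68² + 1.49² + 0.80² + 1.30² = 7.3725
Covariances σ_ij = r_ij · s_i · s_j:
  σ(X1,X2) = 0.16 × 1.68 × 1.49 = 0.4005
  σ(X1,X3) = 0.06 × 1.68 × 0.80 = 0.0806
  σ(X1,X4) = 0.07 × 1.68 × 1.30 = 0.1529
  σ(X2,X3) = 0.29 × 1.49 × 0.80 = 0.3457
  σ(X2,X4) = 0.04 × 1.49 × 1.30 = 0.0775
  σ(X3,X4) = 0.20 × 0.80 × 1.30 = 0.2080
σ²_T = Σσ²ᵢ + 2·Σσ_ij = 7.3725 + 2 × 1.2652 = 9.9029
α = (4/3)·(1 − 7.3725/9.9029) = 0.341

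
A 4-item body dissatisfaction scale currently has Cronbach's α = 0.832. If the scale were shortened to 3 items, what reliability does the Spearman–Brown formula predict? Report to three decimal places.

Length factor m = 3/4 = 0.7500
α' = m·α / (1 − (1−m)·α)
   = 3/4 × 0.832 / (1 − (1 − 3/4) × 0.832)
   = 0.6240 / 0.7920 = 0.788

predicted reliability = 0.788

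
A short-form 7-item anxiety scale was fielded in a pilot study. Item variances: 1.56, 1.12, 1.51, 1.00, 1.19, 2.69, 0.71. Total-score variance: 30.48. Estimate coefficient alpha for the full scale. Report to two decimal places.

Σσᵢ² = 1.56 + 1.12 + 1.51 + 1.00 + 1.19 + 2.69 + 0.71 = 9.78
α = (k/(k−1))·(1 − Σσᵢ²/σ²_T) = (7/6)·(1 − 9.78/30.48) = 0.79

α = 0.79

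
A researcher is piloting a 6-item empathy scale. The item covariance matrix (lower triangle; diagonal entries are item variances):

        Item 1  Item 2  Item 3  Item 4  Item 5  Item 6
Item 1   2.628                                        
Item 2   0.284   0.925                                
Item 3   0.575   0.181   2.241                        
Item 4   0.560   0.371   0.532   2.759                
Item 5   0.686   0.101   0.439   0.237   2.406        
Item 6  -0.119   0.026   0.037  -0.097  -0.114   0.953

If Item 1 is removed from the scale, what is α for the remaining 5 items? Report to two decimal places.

Remaining items: Item 2, Item 3, Item 4, Item 5, Item 6 (k = 5).
sum of item variances = 0.925 + 2.241 + 2.759 + 2.406 + 0.953 = 9.284
total variance = 9.284 + 2 × 1.713 = 12.710
α (item deleted) = (5/4)·(1 − 9.284/12.710) = 0.34

α = 0.34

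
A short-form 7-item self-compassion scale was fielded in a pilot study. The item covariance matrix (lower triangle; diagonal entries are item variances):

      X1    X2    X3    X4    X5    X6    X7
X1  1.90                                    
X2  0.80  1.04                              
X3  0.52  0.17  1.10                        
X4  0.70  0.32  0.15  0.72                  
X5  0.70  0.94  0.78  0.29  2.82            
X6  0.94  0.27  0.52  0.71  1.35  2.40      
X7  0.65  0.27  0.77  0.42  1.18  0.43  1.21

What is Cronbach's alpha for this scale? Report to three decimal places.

α = 0.813

sum of item variances = 1.90 + 1.04 + 1.10 + 0.72 + 2.82 + 2.40 + 1.21 = 11.19
Σ_{i<j} σ_ij = 12.88
σ²_total = 11.19 + 2 × 12.88 = 36.95
α = (k/(k−1))·(1 − sum of item variances/σ²_total) = (7/6)·(1 − 11.19/36.95) = 0.813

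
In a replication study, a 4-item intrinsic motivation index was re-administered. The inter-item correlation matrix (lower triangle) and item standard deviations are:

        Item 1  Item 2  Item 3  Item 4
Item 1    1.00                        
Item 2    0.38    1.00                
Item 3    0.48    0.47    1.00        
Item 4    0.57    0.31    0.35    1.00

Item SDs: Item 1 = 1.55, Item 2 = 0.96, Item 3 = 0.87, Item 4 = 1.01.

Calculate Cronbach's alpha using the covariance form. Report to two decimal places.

Cronbach's alpha = 0.73

Σσ²ᵢ = 1.55² + 0.96² + 0.87² + 1.01² = 5.1011
Covariances σ_ij = r_ij · s_i · s_j:
  σ(Item 1,Item 2) = 0.38 × 1.55 × 0.96 = 0.5654
  σ(Item 1,Item 3) = 0.48 × 1.55 × 0.87 = 0.6473
  σ(Item 1,Item 4) = 0.57 × 1.55 × 1.01 = 0.8923
  σ(Item 2,Item 3) = 0.47 × 0.96 × 0.87 = 0.3925
  σ(Item 2,Item 4) = 0.31 × 0.96 × 1.01 = 0.3006
  σ(Item 3,Item 4) = 0.35 × 0.87 × 1.01 = 0.3075
σ²_T = Σσ²ᵢ + 2·Σσ_ij = 5.1011 + 2 × 3.1056 = 11.3123
α = (4/3)·(1 − 5.1011/11.3123) = 0.73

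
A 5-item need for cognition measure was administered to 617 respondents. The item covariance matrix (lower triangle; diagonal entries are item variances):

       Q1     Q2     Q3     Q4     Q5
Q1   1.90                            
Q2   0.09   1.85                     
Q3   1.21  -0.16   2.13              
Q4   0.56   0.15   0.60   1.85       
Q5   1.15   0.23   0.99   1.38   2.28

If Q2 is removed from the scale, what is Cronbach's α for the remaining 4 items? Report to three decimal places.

Cronbach's α = 0.788

Remaining items: Q1, Q3, Q4, Q5 (k = 4).
Σσᵢ² = 1.90 + 2.13 + 1.85 + 2.28 = 8.16
Var(T) = 8.16 + 2 × 5.89 = 19.94
α (item deleted) = (4/3)·(1 − 8.16/19.94) = 0.788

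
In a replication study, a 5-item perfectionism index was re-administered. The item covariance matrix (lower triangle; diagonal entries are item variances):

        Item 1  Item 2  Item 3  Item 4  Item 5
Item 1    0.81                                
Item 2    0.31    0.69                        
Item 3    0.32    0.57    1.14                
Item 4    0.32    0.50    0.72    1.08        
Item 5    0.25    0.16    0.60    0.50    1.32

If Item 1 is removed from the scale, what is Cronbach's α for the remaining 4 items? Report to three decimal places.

Remaining items: Item 2, Item 3, Item 4, Item 5 (k = 4).
Σσᵢ² = 0.69 + 1.14 + 1.08 + 1.32 = 4.23
σ²_total = 4.23 + 2 × 3.05 = 10.33
α (item deleted) = (4/3)·(1 − 4.23/10.33) = 0.787

α = 0.787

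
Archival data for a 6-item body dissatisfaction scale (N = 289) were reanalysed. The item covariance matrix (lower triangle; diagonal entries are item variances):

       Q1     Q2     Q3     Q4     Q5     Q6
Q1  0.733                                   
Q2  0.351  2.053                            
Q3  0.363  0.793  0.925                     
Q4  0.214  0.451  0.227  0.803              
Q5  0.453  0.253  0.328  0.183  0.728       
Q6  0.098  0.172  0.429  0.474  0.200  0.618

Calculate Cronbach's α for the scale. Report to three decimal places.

α = 0.756

sum of item variances = 0.733 + 2.053 + 0.925 + 0.803 + 0.728 + 0.618 = 5.860
Sum of the distinct covariances = 4.989
σ²_total = 5.860 + 2 × 4.989 = 15.838
α = (k/(k−1))·(1 − sum of item variances/σ²_total) = (6/5)·(1 − 5.860/15.838) = 0.756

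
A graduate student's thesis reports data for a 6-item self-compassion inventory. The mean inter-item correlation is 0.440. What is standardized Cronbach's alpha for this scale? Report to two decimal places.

α = 0.82

Standardized α = k·r̄ / (1 + (k−1)·r̄) = 6 × 0.440 / (1 + 5 × 0.440)
  = 2.6400 / 3.2000 = 0.82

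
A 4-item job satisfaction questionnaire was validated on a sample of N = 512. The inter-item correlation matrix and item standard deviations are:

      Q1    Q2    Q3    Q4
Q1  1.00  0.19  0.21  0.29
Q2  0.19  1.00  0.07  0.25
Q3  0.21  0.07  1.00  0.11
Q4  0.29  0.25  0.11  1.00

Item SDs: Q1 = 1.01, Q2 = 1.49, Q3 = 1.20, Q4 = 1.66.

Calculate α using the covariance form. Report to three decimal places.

α = 0.465

Σσ²ᵢ = 1.01² + 1.49² + 1.20² + 1.66² = 7.4358
Covariances σ_ij = r_ij · s_i · s_j:
  σ(Q1,Q2) = 0.19 × 1.01 × 1.49 = 0.2859
  σ(Q1,Q3) = 0.21 × 1.01 × 1.20 = 0.2545
  σ(Q1,Q4) = 0.29 × 1.01 × 1.66 = 0.4862
  σ(Q2,Q3) = 0.07 × 1.49 × 1.20 = 0.1252
  σ(Q2,Q4) = 0.25 × 1.49 × 1.66 = 0.6183
  σ(Q3,Q4) = 0.11 × 1.20 × 1.66 = 0.2191
σ²_T = Σσ²ᵢ + 2·Σσ_ij = 7.4358 + 2 × 1.9892 = 11.4142
α = (4/3)·(1 − 7.4358/11.4142) = 0.465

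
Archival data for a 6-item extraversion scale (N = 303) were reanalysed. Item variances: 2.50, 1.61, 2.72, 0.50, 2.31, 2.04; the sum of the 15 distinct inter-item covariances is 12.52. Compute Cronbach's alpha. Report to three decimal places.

Σσ²ᵢ = 2.50 + 1.61 + 2.72 + 0.50 + 2.31 + 2.04 = 11.68
Sum of distinct covariances = 12.52
total variance = Σσ²ᵢ + 2·Σcov = 11.68 + 2 × 12.52 = 36.72
α = (6/5)·(1 − 11.68/36.72) = 0.818

α = 0.818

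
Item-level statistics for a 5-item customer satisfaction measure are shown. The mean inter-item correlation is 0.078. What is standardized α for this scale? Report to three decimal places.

Standardized α = k·r̄ / (1 + (k−1)·r̄) = 5 × 0.078 / (1 + 4 × 0.078)
  = 0.3900 / 1.3120 = 0.297

standardized α = 0.297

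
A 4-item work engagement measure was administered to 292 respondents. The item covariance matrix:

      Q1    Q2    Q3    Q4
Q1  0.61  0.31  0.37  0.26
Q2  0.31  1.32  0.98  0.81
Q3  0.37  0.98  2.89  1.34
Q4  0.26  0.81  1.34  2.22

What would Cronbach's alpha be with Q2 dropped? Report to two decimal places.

Remaining items: Q1, Q3, Q4 (k = 3).
Σσᵢ² = 0.61 + 2.89 + 2.22 = 5.72
σ²_T = 5.72 + 2 × 1.97 = 9.66
α (item deleted) = (3/2)·(1 − 5.72/9.66) = 0.61

Cronbach's alpha = 0.61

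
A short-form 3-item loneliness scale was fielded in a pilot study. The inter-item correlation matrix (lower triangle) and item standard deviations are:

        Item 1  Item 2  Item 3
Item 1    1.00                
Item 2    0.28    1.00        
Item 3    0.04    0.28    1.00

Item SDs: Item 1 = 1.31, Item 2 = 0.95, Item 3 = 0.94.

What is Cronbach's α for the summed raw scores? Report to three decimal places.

α = 0.405

Σσ²ᵢ = 1.31² + 0.95² + 0.94² = 3.5022
Covariances σ_ij = r_ij · s_i · s_j:
  σ(Item 1,Item 2) = 0.28 × 1.31 × 0.95 = 0.3485
  σ(Item 1,Item 3) = 0.04 × 1.31 × 0.94 = 0.0493
  σ(Item 2,Item 3) = 0.28 × 0.95 × 0.94 = 0.2500
σ²_T = Σσ²ᵢ + 2·Σσ_ij = 3.5022 + 2 × 0.6478 = 4.7978
α = (3/2)·(1 − 3.5022/4.7978) = 0.405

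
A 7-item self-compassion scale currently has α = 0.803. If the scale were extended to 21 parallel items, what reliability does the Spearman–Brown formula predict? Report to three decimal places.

Length factor m = 21/7 = 3.0000
α' = m·α / (1 + (m−1)·α)
   = 21/7 × 0.803 / (1 + (21/7 − 1) × 0.803)
   = 2.4090 / 2.6060 = 0.924

predicted reliability = 0.924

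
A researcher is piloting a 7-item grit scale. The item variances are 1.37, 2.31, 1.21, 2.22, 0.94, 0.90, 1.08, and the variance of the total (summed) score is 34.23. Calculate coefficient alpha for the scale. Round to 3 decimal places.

Σσᵢ² = 1.37 + 2.31 + 1.21 + 2.22 + 0.94 + 0.90 + 1.08 = 10.03
α = (k/(k−1))·(1 − Σσᵢ²/Var(T)) = (7/6)·(1 − 10.03/34.23) = 0.825

coefficient alpha = 0.825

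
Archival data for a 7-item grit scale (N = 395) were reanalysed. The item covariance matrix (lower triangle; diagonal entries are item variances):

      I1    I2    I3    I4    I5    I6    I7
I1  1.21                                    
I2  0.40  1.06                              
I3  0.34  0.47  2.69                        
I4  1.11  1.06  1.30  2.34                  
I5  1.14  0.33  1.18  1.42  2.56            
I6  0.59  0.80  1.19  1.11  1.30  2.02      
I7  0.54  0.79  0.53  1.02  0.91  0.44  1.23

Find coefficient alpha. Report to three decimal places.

Σσ²ᵢ = 1.21 + 1.06 + 2.69 + 2.34 + 2.56 + 2.02 + 1.23 = 13.11
Sum of the distinct covariances = 17.97
σ²_T = 13.11 + 2 × 17.97 = 49.05
α = (k/(k−1))·(1 − Σσ²ᵢ/σ²_T) = (7/6)·(1 − 13.11/49.05) = 0.855

coefficient alpha = 0.855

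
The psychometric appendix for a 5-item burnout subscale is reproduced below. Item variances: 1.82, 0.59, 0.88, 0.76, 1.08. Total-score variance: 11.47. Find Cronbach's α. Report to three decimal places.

sum of item variances = 1.82 + 0.59 + 0.88 + 0.76 + 1.08 = 5.13
α = (k/(k−1))·(1 − sum of item variances/total variance) = (5/4)·(1 − 5.13/11.47) = 0.691

α = 0.691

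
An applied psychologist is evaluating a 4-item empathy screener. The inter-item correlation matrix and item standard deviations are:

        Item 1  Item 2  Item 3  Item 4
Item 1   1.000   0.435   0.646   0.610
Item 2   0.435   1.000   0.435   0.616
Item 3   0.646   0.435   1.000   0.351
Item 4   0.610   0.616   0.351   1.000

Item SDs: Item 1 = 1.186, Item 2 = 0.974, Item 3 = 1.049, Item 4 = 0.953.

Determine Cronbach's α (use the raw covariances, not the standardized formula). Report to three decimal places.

Σσ²ᵢ = 1.186² + 0.974² + 1.049² + 0.953² = 4.3639
Covariances σ_ij = r_ij · s_i · s_j:
  σ(Item 1,Item 2) = 0.435 × 1.186 × 0.974 = 0.5025
  σ(Item 1,Item 3) = 0.646 × 1.186 × 1.049 = 0.8037
  σ(Item 1,Item 4) = 0.610 × 1.186 × 0.953 = 0.6895
  σ(Item 2,Item 3) = 0.435 × 0.974 × 1.049 = 0.4445
  σ(Item 2,Item 4) = 0.616 × 0.974 × 0.953 = 0.5718
  σ(Item 3,Item 4) = 0.351 × 1.049 × 0.953 = 0.3509
σ²_T = Σσ²ᵢ + 2·Σσ_ij = 4.3639 + 2 × 3.3629 = 11.0897
α = (4/3)·(1 − 4.3639/11.0897) = 0.809

α = 0.809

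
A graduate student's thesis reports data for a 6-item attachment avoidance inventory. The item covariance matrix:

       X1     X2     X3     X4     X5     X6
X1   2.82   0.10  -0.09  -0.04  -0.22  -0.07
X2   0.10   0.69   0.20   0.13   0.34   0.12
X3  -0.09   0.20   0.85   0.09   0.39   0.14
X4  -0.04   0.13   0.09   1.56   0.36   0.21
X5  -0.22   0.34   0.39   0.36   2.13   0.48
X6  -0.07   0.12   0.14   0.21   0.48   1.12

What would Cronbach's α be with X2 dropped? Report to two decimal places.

Remaining items: X1, X3, X4, X5, X6 (k = 5).
ΣVar(i) = 2.82 + 0.85 + 1.56 + 2.13 + 1.12 = 8.48
total variance = 8.48 + 2 × 1.25 = 10.98
α (item deleted) = (5/4)·(1 − 8.48/10.98) = 0.28

α = 0.28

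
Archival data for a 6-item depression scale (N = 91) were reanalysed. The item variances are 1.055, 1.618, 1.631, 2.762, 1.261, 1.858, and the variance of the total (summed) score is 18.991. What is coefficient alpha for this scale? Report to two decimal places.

Σσᵢ² = 1.055 + 1.618 + 1.631 + 2.762 + 1.261 + 1.858 = 10.185
α = (k/(k−1))·(1 − Σσᵢ²/total variance) = (6/5)·(1 − 10.185/18.991) = 0.56

α = 0.56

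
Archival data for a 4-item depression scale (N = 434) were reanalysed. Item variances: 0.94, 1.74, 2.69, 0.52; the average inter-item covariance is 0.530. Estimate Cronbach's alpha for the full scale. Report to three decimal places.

sum of item variances = 0.94 + 1.74 + 2.69 + 0.52 = 5.89
Sum of the 6 distinct covariances = 6 × 0.530 = 3.180
σ²_total = sum of item variances + 2·Σcov = 5.89 + 2 × 3.180 = 12.250
α = (4/3)·(1 − 5.89/12.250) = 0.692

Cronbach's alpha = 0.692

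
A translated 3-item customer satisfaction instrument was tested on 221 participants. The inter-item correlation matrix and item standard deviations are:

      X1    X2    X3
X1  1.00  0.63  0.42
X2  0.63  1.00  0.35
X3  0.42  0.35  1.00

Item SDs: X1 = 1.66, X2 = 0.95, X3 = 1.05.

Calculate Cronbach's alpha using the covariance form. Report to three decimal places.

Σσ²ᵢ = 1.66² + 0.95² + 1.05² = 4.7606
Covariances σ_ij = r_ij · s_i · s_j:
  σ(X1,X2) = 0.63 × 1.66 × 0.95 = 0.9935
  σ(X1,X3) = 0.42 × 1.66 × 1.05 = 0.7321
  σ(X2,X3) = 0.35 × 0.95 × 1.05 = 0.3491
σ²_T = Σσ²ᵢ + 2·Σσ_ij = 4.7606 + 2 × 2.0747 = 8.9100
α = (3/2)·(1 − 4.7606/8.9100) = 0.699

α = 0.699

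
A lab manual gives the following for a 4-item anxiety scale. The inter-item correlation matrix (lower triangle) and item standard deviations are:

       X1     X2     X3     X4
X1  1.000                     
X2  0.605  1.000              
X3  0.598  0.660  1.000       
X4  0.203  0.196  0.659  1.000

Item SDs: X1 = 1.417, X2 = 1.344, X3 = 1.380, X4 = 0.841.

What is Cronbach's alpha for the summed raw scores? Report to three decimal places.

α = 0.797

Σσ²ᵢ = 1.417² + 1.344² + 1.380² + 0.841² = 6.4259
Covariances σ_ij = r_ij · s_i · s_j:
  σ(X1,X2) = 0.605 × 1.417 × 1.344 = 1.1522
  σ(X1,X3) = 0.598 × 1.417 × 1.380 = 1.1694
  σ(X1,X4) = 0.203 × 1.417 × 0.841 = 0.2419
  σ(X2,X3) = 0.660 × 1.344 × 1.380 = 1.2241
  σ(X2,X4) = 0.196 × 1.344 × 0.841 = 0.2215
  σ(X3,X4) = 0.659 × 1.380 × 0.841 = 0.7648
σ²_T = Σσ²ᵢ + 2·Σσ_ij = 6.4259 + 2 × 4.7739 = 15.9737
α = (4/3)·(1 − 6.4259/15.9737) = 0.797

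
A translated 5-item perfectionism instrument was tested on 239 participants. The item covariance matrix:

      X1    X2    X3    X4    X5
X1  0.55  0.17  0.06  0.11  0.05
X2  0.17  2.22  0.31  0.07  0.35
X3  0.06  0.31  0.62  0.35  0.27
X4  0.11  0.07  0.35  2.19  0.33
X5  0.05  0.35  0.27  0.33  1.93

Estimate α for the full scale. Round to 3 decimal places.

α = 0.444

sum of item variances = 0.55 + 2.22 + 0.62 + 2.19 + 1.93 = 7.51
Σ_{i<j} σ_ij = 2.07
Var(T) = 7.51 + 2 × 2.07 = 11.65
α = (k/(k−1))·(1 − sum of item variances/Var(T)) = (5/4)·(1 − 7.51/11.65) = 0.444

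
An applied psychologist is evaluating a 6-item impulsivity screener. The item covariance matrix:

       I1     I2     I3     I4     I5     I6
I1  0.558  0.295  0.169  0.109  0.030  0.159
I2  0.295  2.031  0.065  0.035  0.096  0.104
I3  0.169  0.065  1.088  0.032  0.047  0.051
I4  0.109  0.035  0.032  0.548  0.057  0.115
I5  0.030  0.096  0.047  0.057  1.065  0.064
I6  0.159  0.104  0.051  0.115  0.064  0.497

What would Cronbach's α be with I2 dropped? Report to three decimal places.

Cronbach's α = 0.384

Remaining items: I1, I3, I4, I5, I6 (k = 5).
Σσ²ᵢ = 0.558 + 1.088 + 0.548 + 1.065 + 0.497 = 3.756
Var(T) = 3.756 + 2 × 0.833 = 5.422
α (item deleted) = (5/4)·(1 − 3.756/5.422) = 0.384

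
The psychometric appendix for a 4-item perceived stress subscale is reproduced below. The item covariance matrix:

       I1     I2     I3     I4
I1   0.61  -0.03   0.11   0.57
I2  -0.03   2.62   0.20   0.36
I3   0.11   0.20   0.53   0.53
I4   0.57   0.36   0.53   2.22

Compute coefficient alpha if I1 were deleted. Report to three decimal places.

coefficient alpha = 0.433

Remaining items: I2, I3, I4 (k = 3).
Σσ²ᵢ = 2.62 + 0.53 + 2.22 = 5.37
σ²_total = 5.37 + 2 × 1.09 = 7.55
α (item deleted) = (3/2)·(1 − 5.37/7.55) = 0.433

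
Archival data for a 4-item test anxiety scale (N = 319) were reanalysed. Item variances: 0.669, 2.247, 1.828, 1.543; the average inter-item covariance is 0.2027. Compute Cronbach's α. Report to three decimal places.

Σσ²ᵢ = 0.669 + 2.247 + 1.828 + 1.543 = 6.287
Sum of the 6 distinct covariances = 6 × 0.2027 = 1.2162
σ²_total = Σσ²ᵢ + 2·Σcov = 6.287 + 2 × 1.2162 = 8.7194
α = (4/3)·(1 − 6.287/8.7194) = 0.372

Cronbach's α = 0.372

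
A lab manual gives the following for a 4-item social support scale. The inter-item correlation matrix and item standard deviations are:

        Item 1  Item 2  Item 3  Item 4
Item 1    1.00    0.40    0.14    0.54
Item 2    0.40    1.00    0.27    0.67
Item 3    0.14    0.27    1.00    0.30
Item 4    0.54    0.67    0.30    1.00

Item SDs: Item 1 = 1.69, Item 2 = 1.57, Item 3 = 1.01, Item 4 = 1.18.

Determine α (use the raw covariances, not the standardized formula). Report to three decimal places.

α = 0.710

Σσ²ᵢ = 1.69² + 1.57² + 1.01² + 1.18² = 7.7335
Covariances σ_ij = r_ij · s_i · s_j:
  σ(Item 1,Item 2) = 0.40 × 1.69 × 1.57 = 1.0613
  σ(Item 1,Item 3) = 0.14 × 1.69 × 1.01 = 0.2390
  σ(Item 1,Item 4) = 0.54 × 1.69 × 1.18 = 1.0769
  σ(Item 2,Item 3) = 0.27 × 1.57 × 1.01 = 0.4281
  σ(Item 2,Item 4) = 0.67 × 1.57 × 1.18 = 1.2412
  σ(Item 3,Item 4) = 0.30 × 1.01 × 1.18 = 0.3575
σ²_T = Σσ²ᵢ + 2·Σσ_ij = 7.7335 + 2 × 4.4040 = 16.5415
α = (4/3)·(1 − 7.7335/16.5415) = 0.710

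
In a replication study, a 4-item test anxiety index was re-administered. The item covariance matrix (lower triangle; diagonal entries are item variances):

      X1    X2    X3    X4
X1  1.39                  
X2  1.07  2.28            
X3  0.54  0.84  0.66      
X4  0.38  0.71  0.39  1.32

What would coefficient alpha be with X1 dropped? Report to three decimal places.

Remaining items: X2, X3, X4 (k = 3).
Σσᵢ² = 2.28 + 0.66 + 1.32 = 4.26
total variance = 4.26 + 2 × 1.94 = 8.14
α (item deleted) = (3/2)·(1 − 4.26/8.14) = 0.715

α = 0.715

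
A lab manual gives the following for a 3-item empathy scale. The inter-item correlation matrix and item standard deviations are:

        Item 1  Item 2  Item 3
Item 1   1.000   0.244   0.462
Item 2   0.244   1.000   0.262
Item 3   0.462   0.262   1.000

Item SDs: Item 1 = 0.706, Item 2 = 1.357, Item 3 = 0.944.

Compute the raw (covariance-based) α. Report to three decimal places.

α = 0.528

Σσ²ᵢ = 0.706² + 1.357² + 0.944² = 3.2310
Covariances σ_ij = r_ij · s_i · s_j:
  σ(Item 1,Item 2) = 0.244 × 0.706 × 1.357 = 0.2338
  σ(Item 1,Item 3) = 0.462 × 0.706 × 0.944 = 0.3079
  σ(Item 2,Item 3) = 0.262 × 1.357 × 0.944 = 0.3356
σ²_T = Σσ²ᵢ + 2·Σσ_ij = 3.2310 + 2 × 0.8773 = 4.9856
α = (3/2)·(1 − 3.2310/4.9856) = 0.528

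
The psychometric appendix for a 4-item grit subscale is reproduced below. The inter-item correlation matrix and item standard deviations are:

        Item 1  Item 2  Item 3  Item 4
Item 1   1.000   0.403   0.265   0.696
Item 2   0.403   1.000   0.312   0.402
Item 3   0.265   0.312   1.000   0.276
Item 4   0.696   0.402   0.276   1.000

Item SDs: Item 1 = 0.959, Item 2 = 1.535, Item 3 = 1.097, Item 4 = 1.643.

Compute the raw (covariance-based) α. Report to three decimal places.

α = 0.703

Σσ²ᵢ = 0.959² + 1.535² + 1.097² + 1.643² = 7.1788
Covariances σ_ij = r_ij · s_i · s_j:
  σ(Item 1,Item 2) = 0.403 × 0.959 × 1.535 = 0.5932
  σ(Item 1,Item 3) = 0.265 × 0.959 × 1.097 = 0.2788
  σ(Item 1,Item 4) = 0.696 × 0.959 × 1.643 = 1.0966
  σ(Item 2,Item 3) = 0.312 × 1.535 × 1.097 = 0.5254
  σ(Item 2,Item 4) = 0.402 × 1.535 × 1.643 = 1.0138
  σ(Item 3,Item 4) = 0.276 × 1.097 × 1.643 = 0.4975
σ²_T = Σσ²ᵢ + 2·Σσ_ij = 7.1788 + 2 × 4.0053 = 15.1894
α = (4/3)·(1 − 7.1788/15.1894) = 0.703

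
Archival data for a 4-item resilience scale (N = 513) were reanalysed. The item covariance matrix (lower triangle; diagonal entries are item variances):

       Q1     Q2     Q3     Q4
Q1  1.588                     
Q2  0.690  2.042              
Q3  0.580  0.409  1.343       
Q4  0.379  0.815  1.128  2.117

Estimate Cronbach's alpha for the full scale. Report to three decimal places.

Σσᵢ² = 1.588 + 2.042 + 1.343 + 2.117 = 7.090
Sum of off-diagonal covariances = 4.001
Var(T) = 7.090 + 2 × 4.001 = 15.092
α = (k/(k−1))·(1 − Σσᵢ²/Var(T)) = (4/3)·(1 − 7.090/15.092) = 0.707

Cronbach's alpha = 0.707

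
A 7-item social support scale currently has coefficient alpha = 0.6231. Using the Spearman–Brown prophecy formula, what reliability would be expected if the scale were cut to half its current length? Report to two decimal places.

Length factor m = 1/2
α' = m·α / (1 − (1−m)·α)
   = 1/2 × 0.6231 / (1 − (1 − 1/2) × 0.6231)
   = 0.3115 / 0.6885 = 0.45

predicted reliability = 0.45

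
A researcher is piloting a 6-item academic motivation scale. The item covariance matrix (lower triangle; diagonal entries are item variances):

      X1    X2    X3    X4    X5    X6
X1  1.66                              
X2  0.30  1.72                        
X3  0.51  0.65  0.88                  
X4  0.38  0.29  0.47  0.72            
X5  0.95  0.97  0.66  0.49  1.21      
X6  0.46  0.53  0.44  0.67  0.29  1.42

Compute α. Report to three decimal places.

Σσ²ᵢ = 1.66 + 1.72 + 0.88 + 0.72 + 1.21 + 1.42 = 7.61
Sum of off-diagonal covariances = 8.06
σ²_T = 7.61 + 2 × 8.06 = 23.73
α = (k/(k−1))·(1 − Σσ²ᵢ/σ²_T) = (6/5)·(1 − 7.61/23.73) = 0.815

α = 0.815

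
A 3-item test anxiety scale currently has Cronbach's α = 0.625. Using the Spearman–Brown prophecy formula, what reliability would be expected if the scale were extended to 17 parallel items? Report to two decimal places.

Length factor m = 17/3 = 5.6667
α' = m·α / (1 + (m−1)·α)
   = 17/3 × 0.625 / (1 + (17/3 − 1) × 0.625)
   = 3.5417 / 3.9167 = 0.90

predicted reliability = 0.90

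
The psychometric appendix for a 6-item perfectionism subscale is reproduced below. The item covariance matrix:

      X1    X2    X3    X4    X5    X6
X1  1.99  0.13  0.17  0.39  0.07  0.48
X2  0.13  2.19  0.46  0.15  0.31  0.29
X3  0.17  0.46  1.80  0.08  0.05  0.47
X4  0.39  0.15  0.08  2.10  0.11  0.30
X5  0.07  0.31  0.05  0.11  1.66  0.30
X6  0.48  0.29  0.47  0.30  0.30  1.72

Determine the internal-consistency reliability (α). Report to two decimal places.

ΣVar(i) = 1.99 + 2.19 + 1.80 + 2.10 + 1.66 + 1.72 = 11.46
Σ_{i<j} σ_ij = 3.76
Var(T) = 11.46 + 2 × 3.76 = 18.98
α = (k/(k−1))·(1 − ΣVar(i)/Var(T)) = (6/5)·(1 − 11.46/18.98) = 0.48

α = 0.48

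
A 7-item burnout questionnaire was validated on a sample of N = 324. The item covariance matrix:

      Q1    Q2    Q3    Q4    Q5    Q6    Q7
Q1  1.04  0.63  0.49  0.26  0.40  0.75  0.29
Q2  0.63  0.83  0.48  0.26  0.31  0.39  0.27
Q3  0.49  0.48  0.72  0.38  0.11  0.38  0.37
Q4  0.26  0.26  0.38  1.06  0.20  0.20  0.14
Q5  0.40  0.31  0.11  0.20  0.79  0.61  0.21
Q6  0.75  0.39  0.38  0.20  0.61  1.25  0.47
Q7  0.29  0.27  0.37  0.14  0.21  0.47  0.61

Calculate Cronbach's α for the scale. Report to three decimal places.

α = 0.825

ΣVar(i) = 1.04 + 0.83 + 0.72 + 1.06 + 0.79 + 1.25 + 0.61 = 6.30
Sum of off-diagonal covariances = 7.60
σ²_total = 6.30 + 2 × 7.60 = 21.50
α = (k/(k−1))·(1 − ΣVar(i)/σ²_total) = (7/6)·(1 − 6.30/21.50) = 0.825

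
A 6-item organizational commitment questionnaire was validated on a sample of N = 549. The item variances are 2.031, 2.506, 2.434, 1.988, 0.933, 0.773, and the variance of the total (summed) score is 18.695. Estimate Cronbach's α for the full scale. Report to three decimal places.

Σσ²ᵢ = 2.031 + 2.506 + 2.434 + 1.988 + 0.933 + 0.773 = 10.665
α = (k/(k−1))·(1 − Σσ²ᵢ/total variance) = (6/5)·(1 − 10.665/18.695) = 0.515

Cronbach's α = 0.515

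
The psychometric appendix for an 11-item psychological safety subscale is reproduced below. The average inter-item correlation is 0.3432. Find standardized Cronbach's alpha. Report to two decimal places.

α = 0.85

Standardized α = k·r̄ / (1 + (k−1)·r̄) = 11 × 0.3432 / (1 + 10 × 0.3432)
  = 3.7752 / 4.4320 = 0.85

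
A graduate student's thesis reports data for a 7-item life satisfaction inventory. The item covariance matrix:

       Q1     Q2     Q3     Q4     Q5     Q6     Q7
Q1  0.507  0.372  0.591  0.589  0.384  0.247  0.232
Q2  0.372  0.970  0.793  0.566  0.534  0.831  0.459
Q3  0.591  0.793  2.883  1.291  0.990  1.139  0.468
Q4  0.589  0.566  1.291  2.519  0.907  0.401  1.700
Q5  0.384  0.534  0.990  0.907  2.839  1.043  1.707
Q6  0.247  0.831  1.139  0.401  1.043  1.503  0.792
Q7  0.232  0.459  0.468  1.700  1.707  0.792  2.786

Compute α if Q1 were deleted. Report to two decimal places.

Remaining items: Q2, Q3, Q4, Q5, Q6, Q7 (k = 6).
Σσᵢ² = 0.970 + 2.883 + 2.519 + 2.839 + 1.503 + 2.786 = 13.500
σ²_T = 13.500 + 2 × 13.621 = 40.742
α (item deleted) = (6/5)·(1 − 13.500/40.742) = 0.80

α = 0.80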